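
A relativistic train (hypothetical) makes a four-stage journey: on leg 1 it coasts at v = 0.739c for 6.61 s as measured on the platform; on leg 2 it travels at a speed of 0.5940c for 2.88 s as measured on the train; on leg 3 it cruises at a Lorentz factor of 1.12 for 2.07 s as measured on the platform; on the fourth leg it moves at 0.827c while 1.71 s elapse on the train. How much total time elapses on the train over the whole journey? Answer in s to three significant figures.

τ = 10.9 s

Leg 1: γ = 1/√(1 − 0.739²) = 1/√0.4539 = 1.484; τ_1 = 6.61/1.484 = 4.453 s.
Leg 2: 2.88 s is already measured on the train.
Leg 3: γ = 1.12; τ_3 = 2.07/1.120 = 1.848 s.
Leg 4: 1.71 s is already measured on the train.
Total: 4.453 + 2.880 + 1.848 + 1.710 s.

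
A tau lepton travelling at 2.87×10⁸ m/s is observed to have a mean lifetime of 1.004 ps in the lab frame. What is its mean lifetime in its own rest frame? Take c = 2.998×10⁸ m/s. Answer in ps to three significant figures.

β = 2.87×10⁸/2.998×10⁸ = 0.9573; γ = 1/√(1 − 0.9573²) = 3.459
The lab-frame lifetime is the dilated interval; the proper lifetime is τ₀ = Δt/γ = 1.004/3.459 ps.

τ₀ = 0.290 ps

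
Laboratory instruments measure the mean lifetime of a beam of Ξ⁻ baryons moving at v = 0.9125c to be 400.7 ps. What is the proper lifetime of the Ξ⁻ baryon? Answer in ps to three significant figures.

τ₀ = 164 ps

γ = 1/√(1 − 0.9125²) = 1/√0.1673 = 2.445
The lab-frame lifetime is the dilated interval; the proper lifetime is τ₀ = Δt/γ = 400.7/2.445 ps.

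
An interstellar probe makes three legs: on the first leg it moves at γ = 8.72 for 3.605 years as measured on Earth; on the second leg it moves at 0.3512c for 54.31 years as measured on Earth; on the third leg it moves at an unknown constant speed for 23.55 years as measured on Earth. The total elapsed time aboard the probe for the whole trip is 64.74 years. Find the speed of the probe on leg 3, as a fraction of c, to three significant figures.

β = 0.820

Leg 1: γ = 8.72; τ_1 = 3.605/8.720 = 0.4134 years.
Leg 2: γ = 1/√(1 − 0.3512²) = 1/√0.8767 = 1.068; τ_2 = 54.31/1.068 = 50.85 years.
Leg 3: speed unknown; τ_3 = 23.55/γ_3.
Total proper time: 0.4134 + 50.85 + τ_3 = 64.74, so τ_3 = 64.74 − 51.26 = 13.48 years.
γ_3 = 23.55/13.48 = 1.748; β = √(1 − 1/γ²) = √0.6725.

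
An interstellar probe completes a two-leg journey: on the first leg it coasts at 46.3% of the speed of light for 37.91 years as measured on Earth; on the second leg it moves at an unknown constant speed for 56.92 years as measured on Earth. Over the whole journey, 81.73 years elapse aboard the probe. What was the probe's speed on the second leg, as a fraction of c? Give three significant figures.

β = 0.534

Leg 1: β = 0.463; γ = 1/√(1 − 0.463²) = 1/√0.7856 = 1.128; τ_1 = 37.91/1.128 = 33.60 years.
Leg 2: speed unknown; τ_2 = 56.92/γ_2.
Total proper time: 33.60 + τ_2 = 81.73, so τ_2 = 81.73 − 33.60 = 48.13 years.
γ_2 = 56.92/48.13 = 1.183; β = √(1 − 1/γ²) = √0.2851.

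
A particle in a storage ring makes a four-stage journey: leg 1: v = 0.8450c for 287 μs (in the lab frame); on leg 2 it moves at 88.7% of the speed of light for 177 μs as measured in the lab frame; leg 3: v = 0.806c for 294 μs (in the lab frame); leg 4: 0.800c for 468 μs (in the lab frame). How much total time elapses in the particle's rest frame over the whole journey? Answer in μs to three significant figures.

Leg 1: γ = 1/√(1 − 0.8450²) = 1/√0.2860 = 1.870; τ_1 = 287/1.870 = 153.5 μs.
Leg 2: β = 0.887; γ = 1/√(1 − 0.887²) = 1/√0.2132 = 2.166; τ_2 = 177/2.166 = 81.73 μs.
Leg 3: γ = 1/√(1 − 0.806²) = 1/√0.3504 = 1.689; τ_3 = 294/1.689 = 174.0 μs.
Leg 4: γ = 1/√(1 − 0.800²) = 5/3 ≈ 1.667; τ_4 = 468/1.667 = 280.8 μs.
Total: 153.5 + 81.73 + 174.0 + 280.8 μs.

τ = 690 μs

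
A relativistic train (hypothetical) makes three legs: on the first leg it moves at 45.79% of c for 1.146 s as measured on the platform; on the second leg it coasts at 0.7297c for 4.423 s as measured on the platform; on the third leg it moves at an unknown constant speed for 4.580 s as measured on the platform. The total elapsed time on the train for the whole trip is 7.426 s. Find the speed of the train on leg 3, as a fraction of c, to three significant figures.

β = 0.674

Leg 1: β = 0.4579; γ = 1/√(1 − 0.4579²) = 1/√0.7903 = 1.125; τ_1 = 1.146/1.125 = 1.019 s.
Leg 2: γ = 1/√(1 − 0.7297²) = 1/√0.4675 = 1.462; τ_2 = 4.423/1.462 = 3.024 s.
Leg 3: speed unknown; τ_3 = 4.580/γ_3.
Total proper time: 1.019 + 3.024 + τ_3 = 7.426, so τ_3 = 7.426 − 4.043 = 3.383 s.
γ_3 = 4.580/3.383 = 1.354; β = √(1 − 1/γ²) = √0.4544.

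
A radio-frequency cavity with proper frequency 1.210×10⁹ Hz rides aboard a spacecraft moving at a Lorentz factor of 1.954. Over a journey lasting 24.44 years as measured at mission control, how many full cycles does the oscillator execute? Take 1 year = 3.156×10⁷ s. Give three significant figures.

N = 4.78×10¹⁷

γ = 1.954
The oscillator's own cycle count is N = f × τ where τ is the proper time aboard the spacecraft. τ = Δt/γ = 24.44/1.954 = 12.51 years = 3.947×10⁸ s.
N = 1.210×10⁹ × 3.947×10⁸ = 4.776×10¹⁷.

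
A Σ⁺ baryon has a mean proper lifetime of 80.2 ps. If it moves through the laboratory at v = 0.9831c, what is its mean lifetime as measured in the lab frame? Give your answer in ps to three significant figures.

Δt = 438 ps

γ = 1/√(1 − 0.9831²) = 1/√0.03351 = 5.462
The rest-frame lifetime is the proper time; the lab measures the dilated interval Δt = γτ₀ = 5.462 × 80.2 ps.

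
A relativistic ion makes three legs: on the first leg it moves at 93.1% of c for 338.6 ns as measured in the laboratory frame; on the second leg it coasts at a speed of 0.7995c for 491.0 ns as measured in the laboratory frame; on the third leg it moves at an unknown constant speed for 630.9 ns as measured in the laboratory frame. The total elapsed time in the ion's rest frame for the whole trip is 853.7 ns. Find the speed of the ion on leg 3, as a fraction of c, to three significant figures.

Leg 1: β = 0.931; γ = 1/√(1 − 0.931²) = 1/√0.1332 = 2.740; τ_1 = 338.6/2.740 = 123.6 ns.
Leg 2: γ = 1/√(1 − 0.7995²) = 1/√0.3608 = 1.665; τ_2 = 491.0/1.665 = 294.9 ns.
Leg 3: speed unknown; τ_3 = 630.9/γ_3.
Total proper time: 123.6 + 294.9 + τ_3 = 853.7, so τ_3 = 853.7 − 418.5 = 435.2 ns.
γ_3 = 630.9/435.2 = 1.450; β = √(1 − 1/γ²) = √0.5242.

β = 0.724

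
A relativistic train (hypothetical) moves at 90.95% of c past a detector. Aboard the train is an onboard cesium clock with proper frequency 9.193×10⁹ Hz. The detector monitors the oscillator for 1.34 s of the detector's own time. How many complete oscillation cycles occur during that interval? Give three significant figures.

N = 5.12×10⁹

β = 0.9095; γ = 1/√(1 − 0.9095²) = 1/√0.1728 = 2.406
During 1.34 s of lab time, the oscillator's proper time advances by τ = Δt/γ = 1.34/2.406 = 0.5570 s = 5.570×10⁻¹ s.
N = f × τ = 9.193×10⁹ × 5.570×10⁻¹ = 5.121×10⁹.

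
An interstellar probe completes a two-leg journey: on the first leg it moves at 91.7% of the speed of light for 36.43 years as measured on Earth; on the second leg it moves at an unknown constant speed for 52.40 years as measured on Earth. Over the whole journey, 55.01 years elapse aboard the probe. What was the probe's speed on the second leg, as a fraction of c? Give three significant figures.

β = 0.635

Leg 1: β = 0.917; γ = 1/√(1 − 0.917²) = 1/√0.1591 = 2.507; τ_1 = 36.43/2.507 = 14.53 years.
Leg 2: speed unknown; τ_2 = 52.40/γ_2.
Total proper time: 14.53 + τ_2 = 55.01, so τ_2 = 55.01 − 14.53 = 40.48 years.
γ_2 = 52.40/40.48 = 1.295; β = √(1 − 1/γ²) = √0.4033.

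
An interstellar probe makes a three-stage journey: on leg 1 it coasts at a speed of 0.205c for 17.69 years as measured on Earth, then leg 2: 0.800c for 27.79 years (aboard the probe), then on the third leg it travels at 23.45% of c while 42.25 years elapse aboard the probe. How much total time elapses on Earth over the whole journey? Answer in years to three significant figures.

Leg 1: 17.69 years is already measured on Earth.
Leg 2: γ = 1/√(1 − 0.800²) = 5/3 ≈ 1.667; Δt_2 = 1.667 × 27.79 = 46.32 years.
Leg 3: β = 0.2345; γ = 1/√(1 − 0.2345²) = 1/√0.9450 = 1.029; Δt_3 = 1.029 × 42.25 = 43.46 years.
Total: 17.69 + 46.32 + 43.46 years.

Δt = 107 years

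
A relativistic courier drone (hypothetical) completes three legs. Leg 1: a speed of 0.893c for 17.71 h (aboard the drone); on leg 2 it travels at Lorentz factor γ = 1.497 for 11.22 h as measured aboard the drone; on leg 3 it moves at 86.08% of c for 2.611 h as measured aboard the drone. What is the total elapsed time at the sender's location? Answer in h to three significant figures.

Δt = 61.3 h

Leg 1: γ = 1/√(1 − 0.893²) = 1/√0.2026 = 2.222; Δt_1 = 2.222 × 17.71 = 39.35 h.
Leg 2: γ = 1.497; Δt_2 = 1.497 × 11.22 = 16.80 h.
Leg 3: β = 0.8608; γ = 1/√(1 − 0.8608²) = 1/√0.2590 = 1.965; Δt_3 = 1.965 × 2.611 = 5.130 h.
Total: 39.35 + 16.80 + 5.130 h.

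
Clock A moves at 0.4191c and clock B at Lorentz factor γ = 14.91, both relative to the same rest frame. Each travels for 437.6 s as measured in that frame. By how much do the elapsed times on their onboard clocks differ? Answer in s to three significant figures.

A: γ = 1/√(1 − 0.4191²) = 1/√0.8244 = 1.101; τ_A = 437.6/1.101 = 397.3 s.
B: γ = 14.91; τ_B = 437.6/14.91 = 29.35 s.

|τ_A − τ_B| = 368 s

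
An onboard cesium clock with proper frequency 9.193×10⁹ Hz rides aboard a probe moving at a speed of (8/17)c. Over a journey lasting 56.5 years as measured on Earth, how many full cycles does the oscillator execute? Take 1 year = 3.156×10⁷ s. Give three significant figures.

γ = 1/√(1 − (8/17)²) = 17/15 ≈ 1.133
The oscillator's own cycle count is N = f × τ where τ is the proper time aboard the probe. τ = Δt/γ = 56.5/1.133 = 49.85 years = 1.573×10⁹ s.
N = 9.193×10⁹ × 1.573×10⁹ = 1.446×10¹⁹.

N = 1.45×10¹⁹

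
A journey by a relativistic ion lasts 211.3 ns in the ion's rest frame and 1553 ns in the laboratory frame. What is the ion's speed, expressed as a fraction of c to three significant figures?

β = 0.991

The proper time is measured in the ion's rest frame (both events occur at the ion's location); Δt is measured in the laboratory frame. γ = Δt/τ = 1553/211.3 = 7.350.
β = √(1 − 1/γ²) = √(1 − 0.01851) = √0.9815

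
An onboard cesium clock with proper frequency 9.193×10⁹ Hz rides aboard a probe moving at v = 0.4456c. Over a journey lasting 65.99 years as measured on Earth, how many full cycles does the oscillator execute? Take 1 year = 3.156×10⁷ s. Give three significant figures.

N = 1.71×10¹⁹

γ = 1/√(1 − 0.4456²) = 1/√0.8014 = 1.117
The oscillator's own cycle count is N = f × τ where τ is the proper time aboard the probe. τ = Δt/γ = 65.99/1.117 = 59.08 years = 1.864×10⁹ s.
N = 9.193×10⁹ × 1.864×10⁹ = 1.714×10¹⁹.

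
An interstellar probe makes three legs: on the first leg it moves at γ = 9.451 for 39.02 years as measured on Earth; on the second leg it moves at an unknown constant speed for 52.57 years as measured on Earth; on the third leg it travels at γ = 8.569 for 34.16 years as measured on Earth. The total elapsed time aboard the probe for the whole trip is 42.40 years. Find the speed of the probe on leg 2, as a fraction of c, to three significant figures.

Leg 1: γ = 9.451; τ_1 = 39.02/9.451 = 4.129 years.
Leg 2: speed unknown; τ_2 = 52.57/γ_2.
Leg 3: γ = 8.569; τ_3 = 34.16/8.569 = 3.986 years.
Total proper time: 4.129 + τ_2 + 3.986 = 42.40, so τ_2 = 42.40 − 8.115 = 34.28 years.
γ_2 = 52.57/34.28 = 1.533; β = √(1 − 1/γ²) = √0.5747.

β = 0.758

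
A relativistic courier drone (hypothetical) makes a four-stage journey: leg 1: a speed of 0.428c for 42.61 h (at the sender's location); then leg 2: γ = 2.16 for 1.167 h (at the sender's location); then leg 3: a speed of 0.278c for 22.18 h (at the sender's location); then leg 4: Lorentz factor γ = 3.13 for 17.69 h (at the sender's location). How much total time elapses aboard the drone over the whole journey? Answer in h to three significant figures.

τ = 66.0 h

Leg 1: γ = 1/√(1 − 0.428²) = 1/√0.8168 = 1.106; τ_1 = 42.61/1.106 = 38.51 h.
Leg 2: γ = 2.16; τ_2 = 1.167/2.160 = 0.5403 h.
Leg 3: γ = 1/√(1 − 0.278²) = 1/√0.9227 = 1.041; τ_3 = 22.18/1.041 = 21.31 h.
Leg 4: γ = 3.13; τ_4 = 17.69/3.130 = 5.652 h.
Total: 38.51 + 0.5403 + 21.31 + 5.652 h.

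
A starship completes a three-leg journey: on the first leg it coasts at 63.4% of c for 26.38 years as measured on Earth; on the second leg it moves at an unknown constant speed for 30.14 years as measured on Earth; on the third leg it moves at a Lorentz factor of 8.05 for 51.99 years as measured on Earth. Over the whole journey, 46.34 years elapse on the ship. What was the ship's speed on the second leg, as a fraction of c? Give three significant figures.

Leg 1: β = 0.634; γ = 1/√(1 − 0.634²) = 1/√0.5980 = 1.293; τ_1 = 26.38/1.293 = 20.40 years.
Leg 2: speed unknown; τ_2 = 30.14/γ_2.
Leg 3: γ = 8.05; τ_3 = 51.99/8.050 = 6.458 years.
Total proper time: 20.40 + τ_2 + 6.458 = 46.34, so τ_2 = 46.34 − 26.86 = 19.48 years.
γ_2 = 30.14/19.48 = 1.547; β = √(1 − 1/γ²) = √0.5822.

β = 0.763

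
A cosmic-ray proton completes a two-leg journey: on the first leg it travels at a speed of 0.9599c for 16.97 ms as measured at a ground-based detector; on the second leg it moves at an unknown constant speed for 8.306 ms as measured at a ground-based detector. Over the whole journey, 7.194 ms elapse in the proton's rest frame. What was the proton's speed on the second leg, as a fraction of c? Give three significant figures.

β = 0.956

Leg 1: γ = 1/√(1 − 0.9599²) = 1/√0.07859 = 3.567; τ_1 = 16.97/3.567 = 4.757 ms.
Leg 2: speed unknown; τ_2 = 8.306/γ_2.
Total proper time: 4.757 + τ_2 = 7.194, so τ_2 = 7.194 − 4.757 = 2.437 ms.
γ_2 = 8.306/2.437 = 3.409; β = √(1 − 1/γ²) = √0.9139.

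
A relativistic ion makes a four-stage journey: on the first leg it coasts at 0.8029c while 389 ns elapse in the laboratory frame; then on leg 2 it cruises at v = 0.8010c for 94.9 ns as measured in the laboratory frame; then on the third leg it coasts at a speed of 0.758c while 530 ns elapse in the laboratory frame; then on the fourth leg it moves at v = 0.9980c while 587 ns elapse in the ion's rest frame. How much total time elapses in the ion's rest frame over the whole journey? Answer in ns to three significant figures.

τ = 1220 ns

Leg 1: γ = 1/√(1 − 0.8029²) = 1/√0.3554 = 1.678; τ_1 = 389/1.678 = 231.9 ns.
Leg 2: γ = 1/√(1 − 0.8010²) = 1/√0.3584 = 1.670; τ_2 = 94.9/1.670 = 56.81 ns.
Leg 3: γ = 1/√(1 − 0.758²) = 1/√0.4254 = 1.533; τ_3 = 530/1.533 = 345.7 ns.
Leg 4: 587 ns is already measured in the ion's rest frame.
Total: 231.9 + 56.81 + 345.7 + 587.0 ns.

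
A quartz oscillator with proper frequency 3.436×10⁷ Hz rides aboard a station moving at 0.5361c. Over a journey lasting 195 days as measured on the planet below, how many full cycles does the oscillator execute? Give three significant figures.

γ = 1/√(1 − 0.5361²) = 1/√0.7126 = 1.185
The oscillator's own cycle count is N = f × τ where τ is the proper time aboard the station. τ = Δt/γ = 195/1.185 = 164.6 days = 1.422×10⁷ s.
N = 3.436×10⁷ × 1.422×10⁷ = 4.887×10¹⁴.

N = 4.89×10¹⁴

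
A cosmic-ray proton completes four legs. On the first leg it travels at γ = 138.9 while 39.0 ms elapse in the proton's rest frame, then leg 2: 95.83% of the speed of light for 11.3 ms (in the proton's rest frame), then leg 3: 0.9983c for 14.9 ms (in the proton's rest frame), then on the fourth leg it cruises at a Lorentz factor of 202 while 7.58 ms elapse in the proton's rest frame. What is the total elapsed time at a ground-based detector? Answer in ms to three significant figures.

Δt = 7240 ms

Leg 1: γ = 138.9; Δt_1 = 138.9 × 39.0 = 5417 ms.
Leg 2: β = 0.9583; γ = 1/√(1 − 0.9583²) = 1/√0.08166 = 3.499; Δt_2 = 3.499 × 11.3 = 39.54 ms.
Leg 3: γ = 1/√(1 − 0.9983²) = 1/√0.003397 = 17.16; Δt_3 = 17.16 × 14.9 = 255.6 ms.
Leg 4: γ = 202; Δt_4 = 202.0 × 7.58 = 1531 ms.
Total: 5417 + 39.54 + 255.6 + 1531 ms.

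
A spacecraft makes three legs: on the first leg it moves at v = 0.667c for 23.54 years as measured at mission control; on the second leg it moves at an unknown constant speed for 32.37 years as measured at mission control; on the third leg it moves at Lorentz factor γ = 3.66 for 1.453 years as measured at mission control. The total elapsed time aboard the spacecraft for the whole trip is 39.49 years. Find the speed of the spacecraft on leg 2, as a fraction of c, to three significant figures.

β = 0.746

Leg 1: γ = 1/√(1 − 0.667²) = 1/√0.5551 = 1.342; τ_1 = 23.54/1.342 = 17.54 years.
Leg 2: speed unknown; τ_2 = 32.37/γ_2.
Leg 3: γ = 3.66; τ_3 = 1.453/3.660 = 0.3970 years.
Total proper time: 17.54 + τ_2 + 0.3970 = 39.49, so τ_2 = 39.49 − 17.94 = 21.55 years.
γ_2 = 32.37/21.55 = 1.502; β = √(1 − 1/γ²) = √0.5566.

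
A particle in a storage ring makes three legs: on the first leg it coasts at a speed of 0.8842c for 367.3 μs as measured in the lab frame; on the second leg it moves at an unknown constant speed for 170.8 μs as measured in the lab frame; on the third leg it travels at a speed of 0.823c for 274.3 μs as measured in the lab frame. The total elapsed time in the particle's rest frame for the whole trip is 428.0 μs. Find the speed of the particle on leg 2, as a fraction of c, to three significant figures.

Leg 1: γ = 1/√(1 − 0.8842²) = 1/√0.2182 = 2.141; τ_1 = 367.3/2.141 = 171.6 μs.
Leg 2: speed unknown; τ_2 = 170.8/γ_2.
Leg 3: γ = 1/√(1 − 0.823²) = 1/√0.3227 = 1.760; τ_3 = 274.3/1.760 = 155.8 μs.
Total proper time: 171.6 + τ_2 + 155.8 = 428.0, so τ_2 = 428.0 − 327.4 = 100.6 μs.
γ_2 = 170.8/100.6 = 1.698; β = √(1 − 1/γ²) = √0.6530.

β = 0.808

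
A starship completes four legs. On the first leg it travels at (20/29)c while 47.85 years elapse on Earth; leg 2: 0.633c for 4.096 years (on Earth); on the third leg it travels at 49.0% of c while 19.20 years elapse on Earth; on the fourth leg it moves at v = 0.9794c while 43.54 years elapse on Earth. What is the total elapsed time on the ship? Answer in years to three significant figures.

τ = 63.4 years

Leg 1: γ = 1/√(1 − (20/29)²) = 29/21 ≈ 1.381; τ_1 = 47.85/1.381 = 34.65 years.
Leg 2: γ = 1/√(1 − 0.633²) = 1/√0.5993 = 1.292; τ_2 = 4.096/1.292 = 3.171 years.
Leg 3: β = 0.490; γ = 1/√(1 − 0.490²) = 1/√0.7599 = 1.147; τ_3 = 19.20/1.147 = 16.74 years.
Leg 4: γ = 1/√(1 − 0.9794²) = 1/√0.04078 = 4.952; τ_4 = 43.54/4.952 = 8.792 years.
Total: 34.65 + 3.171 + 16.74 + 8.792 years.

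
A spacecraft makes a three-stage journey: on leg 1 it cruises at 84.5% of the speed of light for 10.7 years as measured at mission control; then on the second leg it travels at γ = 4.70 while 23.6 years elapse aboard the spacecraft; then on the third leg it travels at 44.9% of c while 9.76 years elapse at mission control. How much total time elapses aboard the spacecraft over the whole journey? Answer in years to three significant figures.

Leg 1: β = 0.845; γ = 1/√(1 − 0.845²) = 1/√0.2860 = 1.870; τ_1 = 10.7/1.870 = 5.722 years.
Leg 2: 23.6 years is already measured aboard the spacecraft.
Leg 3: β = 0.449; γ = 1/√(1 − 0.449²) = 1/√0.7984 = 1.119; τ_3 = 9.76/1.119 = 8.721 years.
Total: 5.722 + 23.60 + 8.721 years.

τ = 38.0 years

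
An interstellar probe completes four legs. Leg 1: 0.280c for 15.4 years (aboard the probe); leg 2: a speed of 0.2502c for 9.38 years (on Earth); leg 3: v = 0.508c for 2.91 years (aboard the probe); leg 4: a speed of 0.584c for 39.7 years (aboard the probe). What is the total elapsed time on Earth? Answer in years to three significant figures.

Δt = 77.7 years

Leg 1: γ = 1/√(1 − 0.280²) = 25/24 ≈ 1.042; Δt_1 = 1.042 × 15.4 = 16.04 years.
Leg 2: 9.38 years is already measured on Earth.
Leg 3: γ = 1/√(1 − 0.508²) = 1/√0.7419 = 1.161; Δt_3 = 1.161 × 2.91 = 3.378 years.
Leg 4: γ = 1/√(1 − 0.584²) = 1/√0.6589 = 1.232; Δt_4 = 1.232 × 39.7 = 48.91 years.
Total: 16.04 + 9.380 + 3.378 + 48.91 years.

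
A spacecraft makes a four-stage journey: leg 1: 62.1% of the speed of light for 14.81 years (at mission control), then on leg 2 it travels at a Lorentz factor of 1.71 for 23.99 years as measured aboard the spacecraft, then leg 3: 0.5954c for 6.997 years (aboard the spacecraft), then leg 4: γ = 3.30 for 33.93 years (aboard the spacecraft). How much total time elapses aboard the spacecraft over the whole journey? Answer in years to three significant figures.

Leg 1: β = 0.621; γ = 1/√(1 − 0.621²) = 1/√0.6144 = 1.276; τ_1 = 14.81/1.276 = 11.61 years.
Leg 2: 23.99 years is already measured aboard the spacecraft.
Leg 3: 6.997 years is already measured aboard the spacecraft.
Leg 4: 33.93 years is already measured aboard the spacecraft.
Total: 11.61 + 23.99 + 6.997 + 33.93 years.

τ = 76.5 years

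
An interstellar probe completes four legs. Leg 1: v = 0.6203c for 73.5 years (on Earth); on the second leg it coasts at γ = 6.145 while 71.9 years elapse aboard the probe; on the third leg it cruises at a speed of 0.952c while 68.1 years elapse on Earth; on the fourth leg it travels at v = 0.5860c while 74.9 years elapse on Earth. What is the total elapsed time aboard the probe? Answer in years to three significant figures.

τ = 211 years

Leg 1: γ = 1/√(1 − 0.6203²) = 1/√0.6152 = 1.275; τ_1 = 73.5/1.275 = 57.65 years.
Leg 2: 71.9 years is already measured aboard the probe.
Leg 3: γ = 1/√(1 − 0.952²) = 1/√0.09370 = 3.267; τ_3 = 68.1/3.267 = 20.85 years.
Leg 4: γ = 1/√(1 − 0.5860²) = 1/√0.6566 = 1.234; τ_4 = 74.9/1.234 = 60.69 years.
Total: 57.65 + 71.90 + 20.85 + 60.69 years.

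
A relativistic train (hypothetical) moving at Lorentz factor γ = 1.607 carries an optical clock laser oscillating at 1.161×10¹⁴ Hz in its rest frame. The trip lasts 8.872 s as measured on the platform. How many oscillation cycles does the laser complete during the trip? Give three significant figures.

γ = 1.607
The oscillator's own cycle count is N = f × τ where τ is the proper time on the train. τ = Δt/γ = 8.872/1.607 = 5.521 s = 5.521×10⁰ s.
N = 1.161×10¹⁴ × 5.521×10⁰ = 6.410×10¹⁴.

N = 6.41×10¹⁴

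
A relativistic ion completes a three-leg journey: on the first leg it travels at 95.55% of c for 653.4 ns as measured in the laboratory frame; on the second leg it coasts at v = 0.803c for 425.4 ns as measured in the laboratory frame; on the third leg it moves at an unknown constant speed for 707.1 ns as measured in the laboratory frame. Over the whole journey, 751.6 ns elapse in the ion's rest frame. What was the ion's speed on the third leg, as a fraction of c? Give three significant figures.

β = 0.902

Leg 1: β = 0.9555; γ = 1/√(1 − 0.9555²) = 1/√0.08702 = 3.390; τ_1 = 653.4/3.390 = 192.7 ns.
Leg 2: γ = 1/√(1 − 0.803²) = 1/√0.3552 = 1.678; τ_2 = 425.4/1.678 = 253.5 ns.
Leg 3: speed unknown; τ_3 = 707.1/γ_3.
Total proper time: 192.7 + 253.5 + τ_3 = 751.6, so τ_3 = 751.6 − 446.3 = 305.3 ns.
γ_3 = 707.1/305.3 = 2.316; β = √(1 − 1/γ²) = √0.8136.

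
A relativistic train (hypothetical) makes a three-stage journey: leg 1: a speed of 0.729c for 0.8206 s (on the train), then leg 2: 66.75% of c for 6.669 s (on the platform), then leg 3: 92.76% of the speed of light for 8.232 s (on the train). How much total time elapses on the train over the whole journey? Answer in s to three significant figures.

τ = 14.0 s

Leg 1: 0.8206 s is already measured on the train.
Leg 2: β = 0.6675; γ = 1/√(1 − 0.6675²) = 1/√0.5544 = 1.343; τ_2 = 6.669/1.343 = 4.966 s.
Leg 3: 8.232 s is already measured on the train.
Total: 0.8206 + 4.966 + 8.232 s.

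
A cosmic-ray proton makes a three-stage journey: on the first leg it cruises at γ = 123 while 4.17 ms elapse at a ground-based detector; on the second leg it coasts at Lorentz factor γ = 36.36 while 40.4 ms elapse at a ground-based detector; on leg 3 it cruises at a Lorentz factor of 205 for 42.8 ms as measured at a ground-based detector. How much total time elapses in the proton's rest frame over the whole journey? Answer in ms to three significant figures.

τ = 1.35 ms

Leg 1: γ = 123; τ_1 = 4.17/123.0 = 0.03390 ms.
Leg 2: γ = 36.36; τ_2 = 40.4/36.36 = 1.111 ms.
Leg 3: γ = 205; τ_3 = 42.8/205.0 = 0.2088 ms.
Total: 0.03390 + 1.111 + 0.2088 ms.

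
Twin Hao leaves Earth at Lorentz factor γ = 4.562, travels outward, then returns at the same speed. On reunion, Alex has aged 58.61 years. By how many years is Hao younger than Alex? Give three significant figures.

γ = 4.562
Hao's elapsed proper time: τ = 58.61/4.562 = 12.85 years.
Age gap = Δt − τ = 58.61 − 12.85 years.

Δt − τ = 45.8 years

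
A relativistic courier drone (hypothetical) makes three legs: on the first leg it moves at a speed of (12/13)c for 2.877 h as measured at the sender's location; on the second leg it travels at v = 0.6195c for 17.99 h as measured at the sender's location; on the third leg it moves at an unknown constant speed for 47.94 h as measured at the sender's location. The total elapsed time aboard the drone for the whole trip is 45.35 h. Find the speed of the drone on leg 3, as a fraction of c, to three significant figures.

Leg 1: γ = 1/√(1 − (12/13)²) = 13/5 = 2.600; τ_1 = 2.877/2.600 = 1.107 h.
Leg 2: γ = 1/√(1 − 0.6195²) = 1/√0.6162 = 1.274; τ_2 = 17.99/1.274 = 14.12 h.
Leg 3: speed unknown; τ_3 = 47.94/γ_3.
Total proper time: 1.107 + 14.12 + τ_3 = 45.35, so τ_3 = 45.35 − 15.23 = 30.12 h.
γ_3 = 47.94/30.12 = 1.592; β = √(1 − 1/γ²) = √0.6052.

β = 0.778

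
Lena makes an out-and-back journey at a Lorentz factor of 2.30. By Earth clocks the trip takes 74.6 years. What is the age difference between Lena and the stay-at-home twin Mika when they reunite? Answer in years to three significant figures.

Δt − τ = 42.2 years

γ = 2.30
Lena's elapsed proper time: τ = 74.6/2.300 = 32.43 years.
Age gap = Δt − τ = 74.6 − 32.43 years.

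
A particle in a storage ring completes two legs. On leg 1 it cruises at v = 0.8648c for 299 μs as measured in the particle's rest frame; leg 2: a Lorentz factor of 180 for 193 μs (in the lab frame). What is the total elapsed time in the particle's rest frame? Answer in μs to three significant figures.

Leg 1: 299 μs is already measured in the particle's rest frame.
Leg 2: γ = 180; τ_2 = 193/180.0 = 1.072 μs.
Total: 299.0 + 1.072 μs.

τ = 300 μs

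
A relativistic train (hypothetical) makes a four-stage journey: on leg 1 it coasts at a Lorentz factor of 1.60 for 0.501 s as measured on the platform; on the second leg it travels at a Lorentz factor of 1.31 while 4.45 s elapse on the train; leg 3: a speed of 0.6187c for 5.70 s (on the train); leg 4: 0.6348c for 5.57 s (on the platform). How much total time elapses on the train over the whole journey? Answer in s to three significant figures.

τ = 14.8 s

Leg 1: γ = 1.60; τ_1 = 0.501/1.600 = 0.3131 s.
Leg 2: 4.45 s is already measured on the train.
Leg 3: 5.70 s is already measured on the train.
Leg 4: γ = 1/√(1 − 0.6348²) = 1/√0.5970 = 1.294; τ_4 = 5.57/1.294 = 4.304 s.
Total: 0.3131 + 4.450 + 5.700 + 4.304 s.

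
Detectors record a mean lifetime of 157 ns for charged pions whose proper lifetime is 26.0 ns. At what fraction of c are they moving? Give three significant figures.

v = 0.986c

γ = Δt/τ₀ = 157/26.0 = 6.038
β = √(1 − 1/γ²) = √(1 − 0.02743) = √0.9726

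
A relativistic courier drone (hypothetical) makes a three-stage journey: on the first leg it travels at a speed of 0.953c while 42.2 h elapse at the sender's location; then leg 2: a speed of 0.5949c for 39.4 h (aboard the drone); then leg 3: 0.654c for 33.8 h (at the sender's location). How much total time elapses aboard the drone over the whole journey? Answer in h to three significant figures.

τ = 77.8 h

Leg 1: γ = 1/√(1 − 0.953²) = 1/√0.09179 = 3.301; τ_1 = 42.2/3.301 = 12.79 h.
Leg 2: 39.4 h is already measured aboard the drone.
Leg 3: γ = 1/√(1 − 0.654²) = 1/√0.5723 = 1.322; τ_3 = 33.8/1.322 = 25.57 h.
Total: 12.79 + 39.40 + 25.57 h.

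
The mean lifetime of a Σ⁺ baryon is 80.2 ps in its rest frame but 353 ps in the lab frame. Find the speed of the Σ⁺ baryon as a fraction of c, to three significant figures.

γ = Δt/τ₀ = 353/80.2 = 4.401
β = √(1 − 1/γ²) = √(1 − 0.05162) = √0.9484

β = 0.974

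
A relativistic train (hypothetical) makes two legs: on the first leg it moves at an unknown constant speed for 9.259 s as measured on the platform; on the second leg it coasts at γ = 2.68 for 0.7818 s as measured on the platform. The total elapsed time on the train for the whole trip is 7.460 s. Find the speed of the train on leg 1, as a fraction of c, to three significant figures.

β = 0.633

Leg 1: speed unknown; τ_1 = 9.259/γ_1.
Leg 2: γ = 2.68; τ_2 = 0.7818/2.680 = 0.2917 s.
Total proper time: τ_1 + 0.2917 = 7.460, so τ_1 = 7.460 − 0.2917 = 7.168 s.
γ_1 = 9.259/7.168 = 1.292; β = √(1 − 1/γ²) = √0.4006.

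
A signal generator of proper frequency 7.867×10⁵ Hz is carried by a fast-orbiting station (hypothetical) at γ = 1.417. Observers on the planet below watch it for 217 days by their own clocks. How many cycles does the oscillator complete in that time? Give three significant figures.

N = 1.04×10¹³

γ = 1.417
During 217 days of lab time, the oscillator's proper time advances by τ = Δt/γ = 217/1.417 = 153.1 days = 1.323×10⁷ s.
N = f × τ = 7.867×10⁵ × 1.323×10⁷ = 1.041×10¹³.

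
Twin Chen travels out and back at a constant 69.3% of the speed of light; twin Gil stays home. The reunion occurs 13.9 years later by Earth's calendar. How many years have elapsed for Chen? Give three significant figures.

β = 0.693; γ = 1/√(1 − 0.693²) = 1/√0.5198 = 1.387
Chen's clock measures proper time along the trip: τ = Δt/γ = 13.9/1.387 years.

τ = 10.0 years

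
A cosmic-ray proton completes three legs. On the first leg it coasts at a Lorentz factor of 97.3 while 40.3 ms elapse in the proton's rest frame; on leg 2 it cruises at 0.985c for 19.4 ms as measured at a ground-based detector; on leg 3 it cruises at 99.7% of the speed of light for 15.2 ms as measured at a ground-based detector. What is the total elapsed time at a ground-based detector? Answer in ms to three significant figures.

Leg 1: γ = 97.3; Δt_1 = 97.30 × 40.3 = 3921 ms.
Leg 2: 19.4 ms is already measured at a ground-based detector.
Leg 3: 15.2 ms is already measured at a ground-based detector.
Total: 3921 + 19.40 + 15.20 ms.

Δt = 3960 ms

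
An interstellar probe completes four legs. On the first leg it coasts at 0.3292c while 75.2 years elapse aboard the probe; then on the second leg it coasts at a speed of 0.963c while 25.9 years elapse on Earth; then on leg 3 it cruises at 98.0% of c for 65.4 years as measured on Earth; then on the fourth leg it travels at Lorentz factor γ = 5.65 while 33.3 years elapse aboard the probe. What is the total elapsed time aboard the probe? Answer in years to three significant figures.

Leg 1: 75.2 years is already measured aboard the probe.
Leg 2: γ = 1/√(1 − 0.963²) = 1/√0.07263 = 3.711; τ_2 = 25.9/3.711 = 6.980 years.
Leg 3: β = 0.980; γ = 1/√(1 − 0.980²) = 1/√0.03960 = 5.025; τ_3 = 65.4/5.025 = 13.01 years.
Leg 4: 33.3 years is already measured aboard the probe.
Total: 75.20 + 6.980 + 13.01 + 33.30 years.

τ = 128 years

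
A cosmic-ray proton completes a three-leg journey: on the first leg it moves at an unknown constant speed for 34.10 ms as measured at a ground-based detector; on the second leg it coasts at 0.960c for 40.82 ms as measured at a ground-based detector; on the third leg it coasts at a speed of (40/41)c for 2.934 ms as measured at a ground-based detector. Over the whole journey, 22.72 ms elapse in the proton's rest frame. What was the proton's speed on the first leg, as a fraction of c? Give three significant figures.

Leg 1: speed unknown; τ_1 = 34.10/γ_1.
Leg 2: γ = 1/√(1 − 0.960²) = 25/7 ≈ 3.571; τ_2 = 40.82/3.571 = 11.43 ms.
Leg 3: γ = 1/√(1 − (40/41)²) = 41/9 ≈ 4.556; τ_3 = 2.934/4.556 = 0.6440 ms.
Total proper time: τ_1 + 11.43 + 0.6440 = 22.72, so τ_1 = 22.72 − 12.07 = 10.65 ms.
γ_1 = 34.10/10.65 = 3.203; β = √(1 − 1/γ²) = √0.9025.

β = 0.950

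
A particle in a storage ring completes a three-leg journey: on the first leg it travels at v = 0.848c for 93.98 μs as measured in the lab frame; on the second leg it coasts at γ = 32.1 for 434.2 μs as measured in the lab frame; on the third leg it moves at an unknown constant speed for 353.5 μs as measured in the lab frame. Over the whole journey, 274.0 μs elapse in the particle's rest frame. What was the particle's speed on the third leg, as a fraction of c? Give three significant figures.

Leg 1: γ = 1/√(1 − 0.848²) = 1/√0.2809 = 1.887; τ_1 = 93.98/1.887 = 49.81 μs.
Leg 2: γ = 32.1; τ_2 = 434.2/32.10 = 13.53 μs.
Leg 3: speed unknown; τ_3 = 353.5/γ_3.
Total proper time: 49.81 + 13.53 + τ_3 = 274.0, so τ_3 = 274.0 − 63.34 = 210.7 μs.
γ_3 = 353.5/210.7 = 1.678; β = √(1 − 1/γ²) = √0.6449.

β = 0.803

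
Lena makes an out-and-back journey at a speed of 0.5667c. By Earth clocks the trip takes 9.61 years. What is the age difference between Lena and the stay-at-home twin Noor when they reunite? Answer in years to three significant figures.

Δt − τ = 1.69 years

γ = 1/√(1 − 0.5667²) = 1/√0.6789 = 1.214
Lena's elapsed proper time: τ = 9.61/1.214 = 7.918 years.
Age gap = Δt − τ = 9.61 − 7.918 years.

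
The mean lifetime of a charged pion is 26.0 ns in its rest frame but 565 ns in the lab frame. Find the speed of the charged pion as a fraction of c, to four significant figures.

γ = Δt/τ₀ = 565/26.0 = 21.73
β = √(1 − 1/γ²) = √(1 − 0.002118) = √0.9979

v = 0.9989c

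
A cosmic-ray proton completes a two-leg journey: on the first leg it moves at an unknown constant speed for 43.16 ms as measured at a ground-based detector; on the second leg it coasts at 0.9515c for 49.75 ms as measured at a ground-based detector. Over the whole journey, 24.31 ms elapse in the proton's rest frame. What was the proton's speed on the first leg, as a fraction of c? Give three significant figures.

Leg 1: speed unknown; τ_1 = 43.16/γ_1.
Leg 2: γ = 1/√(1 − 0.9515²) = 1/√0.09465 = 3.250; τ_2 = 49.75/3.250 = 15.31 ms.
Total proper time: τ_1 + 15.31 = 24.31, so τ_1 = 24.31 − 15.31 = 9.004 ms.
γ_1 = 43.16/9.004 = 4.793; β = √(1 − 1/γ²) = √0.9565.

β = 0.978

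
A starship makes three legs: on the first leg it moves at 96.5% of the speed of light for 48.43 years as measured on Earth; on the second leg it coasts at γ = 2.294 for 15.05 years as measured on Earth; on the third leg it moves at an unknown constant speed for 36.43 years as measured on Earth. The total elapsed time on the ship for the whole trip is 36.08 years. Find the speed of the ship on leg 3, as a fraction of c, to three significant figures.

β = 0.887

Leg 1: β = 0.965; γ = 1/√(1 − 0.965²) = 1/√0.06878 = 3.813; τ_1 = 48.43/3.813 = 12.70 years.
Leg 2: γ = 2.294; τ_2 = 15.05/2.294 = 6.561 years.
Leg 3: speed unknown; τ_3 = 36.43/γ_3.
Total proper time: 12.70 + 6.561 + τ_3 = 36.08, so τ_3 = 36.08 − 19.26 = 16.82 years.
γ_3 = 36.43/16.82 = 2.166; β = √(1 − 1/γ²) = √0.7869.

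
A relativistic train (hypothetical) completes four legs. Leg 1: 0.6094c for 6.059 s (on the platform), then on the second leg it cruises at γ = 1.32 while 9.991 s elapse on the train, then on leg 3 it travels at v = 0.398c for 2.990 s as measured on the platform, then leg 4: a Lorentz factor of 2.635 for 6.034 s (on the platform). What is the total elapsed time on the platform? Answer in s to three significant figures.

Δt = 28.3 s

Leg 1: 6.059 s is already measured on the platform.
Leg 2: γ = 1.32; Δt_2 = 1.320 × 9.991 = 13.19 s.
Leg 3: 2.990 s is already measured on the platform.
Leg 4: 6.034 s is already measured on the platform.
Total: 6.059 + 13.19 + 2.990 + 6.034 s.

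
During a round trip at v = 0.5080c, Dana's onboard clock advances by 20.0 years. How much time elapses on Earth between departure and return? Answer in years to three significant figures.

γ = 1/√(1 − 0.5080²) = 1/√0.7419 = 1.161
Earth-frame duration is the dilated interval: Δt = γτ = 1.161 × 20.0 years.

Δt = 23.2 years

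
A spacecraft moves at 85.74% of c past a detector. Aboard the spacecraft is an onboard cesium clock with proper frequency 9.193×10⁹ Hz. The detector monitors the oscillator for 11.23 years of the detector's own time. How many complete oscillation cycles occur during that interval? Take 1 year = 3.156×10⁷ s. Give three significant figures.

N = 1.68×10¹⁸

β = 0.8574; γ = 1/√(1 − 0.8574²) = 1/√0.2649 = 1.943
During 11.23 years of lab time, the oscillator's proper time advances by τ = Δt/γ = 11.23/1.943 = 5.780 years = 1.824×10⁸ s.
N = f × τ = 9.193×10⁹ × 1.824×10⁸ = 1.677×10¹⁸.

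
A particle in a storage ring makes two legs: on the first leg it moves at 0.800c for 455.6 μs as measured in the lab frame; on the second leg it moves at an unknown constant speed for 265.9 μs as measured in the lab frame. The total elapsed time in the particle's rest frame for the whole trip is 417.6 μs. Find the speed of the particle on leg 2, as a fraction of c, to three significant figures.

β = 0.840

Leg 1: γ = 1/√(1 − 0.800²) = 1/√0.3600 = 1.667; τ_1 = 455.6/1.667 = 273.4 μs.
Leg 2: speed unknown; τ_2 = 265.9/γ_2.
Total proper time: 273.4 + τ_2 = 417.6, so τ_2 = 417.6 − 273.4 = 144.2 μs.
γ_2 = 265.9/144.2 = 1.843; β = √(1 − 1/γ²) = √0.7057.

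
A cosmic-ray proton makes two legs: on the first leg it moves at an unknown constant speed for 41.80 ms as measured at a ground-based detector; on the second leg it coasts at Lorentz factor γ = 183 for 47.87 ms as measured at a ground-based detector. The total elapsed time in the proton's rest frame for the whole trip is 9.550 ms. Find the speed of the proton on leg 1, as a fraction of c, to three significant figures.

β = 0.975

Leg 1: speed unknown; τ_1 = 41.80/γ_1.
Leg 2: γ = 183; τ_2 = 47.87/183.0 = 0.2616 ms.
Total proper time: τ_1 + 0.2616 = 9.550, so τ_1 = 9.550 − 0.2616 = 9.288 ms.
γ_1 = 41.80/9.288 = 4.500; β = √(1 − 1/γ²) = √0.9506.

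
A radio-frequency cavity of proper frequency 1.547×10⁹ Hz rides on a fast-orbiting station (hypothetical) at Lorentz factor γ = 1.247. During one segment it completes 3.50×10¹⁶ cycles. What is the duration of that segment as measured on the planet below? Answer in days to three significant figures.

γ = 1.247
Proper time for N cycles: τ = N/f = 3.50×10¹⁶/(1.547×10⁹) = 2.262×10⁷ s = 261.9 days.
Lab-frame duration Δt = γτ = 1.247 × 261.9 = 326.5 days.

Δt = 327 days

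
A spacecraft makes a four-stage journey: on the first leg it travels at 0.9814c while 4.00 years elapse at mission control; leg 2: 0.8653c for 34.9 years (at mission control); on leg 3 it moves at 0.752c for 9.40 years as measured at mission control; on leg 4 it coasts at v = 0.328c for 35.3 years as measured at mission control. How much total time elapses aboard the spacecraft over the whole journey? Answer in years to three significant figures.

Leg 1: γ = 1/√(1 − 0.9814²) = 1/√0.03685 = 5.209; τ_1 = 4.00/5.209 = 0.7679 years.
Leg 2: γ = 1/√(1 − 0.8653²) = 1/√0.2513 = 1.995; τ_2 = 34.9/1.995 = 17.49 years.
Leg 3: γ = 1/√(1 − 0.752²) = 1/√0.4345 = 1.517; τ_3 = 9.40/1.517 = 6.196 years.
Leg 4: γ = 1/√(1 − 0.328²) = 1/√0.8924 = 1.059; τ_4 = 35.3/1.059 = 33.35 years.
Total: 0.7679 + 17.49 + 6.196 + 33.35 years.

τ = 57.8 years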